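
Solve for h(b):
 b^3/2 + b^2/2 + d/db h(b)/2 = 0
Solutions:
 h(b) = C1 - b^4/4 - b^3/3


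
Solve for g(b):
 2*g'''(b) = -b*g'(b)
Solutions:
 g(b) = C1 + Integral(C2*airyai(-2^(2/3)*b/2) + C3*airybi(-2^(2/3)*b/2), b)


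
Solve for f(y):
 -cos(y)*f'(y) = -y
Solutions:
 f(y) = C1 + Integral(y/cos(y), y)


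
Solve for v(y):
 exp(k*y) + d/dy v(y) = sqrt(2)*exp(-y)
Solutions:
 v(y) = C1 - sqrt(2)*exp(-y) - exp(k*y)/k


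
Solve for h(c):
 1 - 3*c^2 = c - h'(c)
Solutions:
 h(c) = C1 + c^3 + c^2/2 - c


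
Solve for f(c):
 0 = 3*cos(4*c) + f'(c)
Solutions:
 f(c) = C1 - 3*sin(4*c)/4


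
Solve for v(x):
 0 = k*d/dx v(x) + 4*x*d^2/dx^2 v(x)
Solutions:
 v(x) = C1 + x^(1 - re(k)/4)*(C2*sin(log(x)*Abs(im(k))/4) + C3*cos(log(x)*im(k)/4))


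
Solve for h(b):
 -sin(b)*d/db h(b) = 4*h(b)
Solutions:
 h(b) = C1*(cos(b)^2 + 2*cos(b) + 1)/(cos(b)^2 - 2*cos(b) + 1)


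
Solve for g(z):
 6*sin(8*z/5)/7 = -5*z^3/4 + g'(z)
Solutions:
 g(z) = C1 + 5*z^4/16 - 15*cos(8*z/5)/28


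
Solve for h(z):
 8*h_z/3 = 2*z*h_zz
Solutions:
 h(z) = C1 + C2*z^(7/3)


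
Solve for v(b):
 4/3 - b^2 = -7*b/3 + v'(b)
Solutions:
 v(b) = C1 - b^3/3 + 7*b^2/6 + 4*b/3


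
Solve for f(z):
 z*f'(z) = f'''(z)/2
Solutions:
 f(z) = C1 + Integral(C2*airyai(2^(1/3)*z) + C3*airybi(2^(1/3)*z), z)


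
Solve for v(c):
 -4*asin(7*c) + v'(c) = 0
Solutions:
 v(c) = C1 + 4*c*asin(7*c) + 4*sqrt(1 - 49*c^2)/7


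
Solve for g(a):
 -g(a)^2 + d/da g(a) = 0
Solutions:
 g(a) = -1/(C1 + a)


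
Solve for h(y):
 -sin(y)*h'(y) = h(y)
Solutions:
 h(y) = C1*sqrt(cos(y) + 1)/sqrt(cos(y) - 1)


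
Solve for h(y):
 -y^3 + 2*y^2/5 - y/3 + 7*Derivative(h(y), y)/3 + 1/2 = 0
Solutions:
 h(y) = C1 + 3*y^4/28 - 2*y^3/35 + y^2/14 - 3*y/14


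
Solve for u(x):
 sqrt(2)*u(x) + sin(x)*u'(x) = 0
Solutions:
 u(x) = C1*(cos(x) + 1)^(sqrt(2)/2)/(cos(x) - 1)^(sqrt(2)/2)


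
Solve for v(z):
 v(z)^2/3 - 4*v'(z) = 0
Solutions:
 v(z) = -12/(C1 + z)


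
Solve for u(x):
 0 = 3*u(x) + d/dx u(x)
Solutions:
 u(x) = C1*exp(-3*x)


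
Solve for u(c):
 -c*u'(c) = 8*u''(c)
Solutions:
 u(c) = C1 + C2*erf(c/4)


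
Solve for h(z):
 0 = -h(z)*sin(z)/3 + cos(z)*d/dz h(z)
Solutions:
 h(z) = C1/cos(z)^(1/3)


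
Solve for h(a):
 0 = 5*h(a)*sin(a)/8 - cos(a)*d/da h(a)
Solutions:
 h(a) = C1/cos(a)^(5/8)


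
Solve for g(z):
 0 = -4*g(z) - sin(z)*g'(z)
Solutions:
 g(z) = C1*(cos(z)^2 + 2*cos(z) + 1)/(cos(z)^2 - 2*cos(z) + 1)


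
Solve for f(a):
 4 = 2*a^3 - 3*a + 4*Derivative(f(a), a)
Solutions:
 f(a) = C1 - a^4/8 + 3*a^2/8 + a


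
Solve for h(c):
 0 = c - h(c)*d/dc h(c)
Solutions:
 h(c) = -sqrt(C1 + c^2)
 h(c) = sqrt(C1 + c^2)


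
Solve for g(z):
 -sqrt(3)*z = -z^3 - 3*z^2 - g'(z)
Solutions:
 g(z) = C1 - z^4/4 - z^3 + sqrt(3)*z^2/2


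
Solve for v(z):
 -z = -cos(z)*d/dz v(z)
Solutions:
 v(z) = C1 + Integral(z/cos(z), z)


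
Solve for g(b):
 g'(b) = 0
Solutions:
 g(b) = C1


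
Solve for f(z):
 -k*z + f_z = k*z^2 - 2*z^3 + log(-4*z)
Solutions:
 f(z) = C1 + k*z^3/3 + k*z^2/2 - z^4/2 + z*log(-z) + z*(-1 + 2*log(2))


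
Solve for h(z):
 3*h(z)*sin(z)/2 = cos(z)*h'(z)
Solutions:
 h(z) = C1/cos(z)^(3/2)


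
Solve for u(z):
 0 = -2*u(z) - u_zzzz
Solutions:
 u(z) = (C1*sin(2^(3/4)*z/2) + C2*cos(2^(3/4)*z/2))*exp(-2^(3/4)*z/2) + (C3*sin(2^(3/4)*z/2) + C4*cos(2^(3/4)*z/2))*exp(2^(3/4)*z/2)


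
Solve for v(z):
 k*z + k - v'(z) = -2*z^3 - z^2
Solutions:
 v(z) = C1 + k*z^2/2 + k*z + z^4/2 + z^3/3


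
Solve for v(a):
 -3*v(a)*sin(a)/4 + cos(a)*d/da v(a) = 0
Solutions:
 v(a) = C1/cos(a)^(3/4)


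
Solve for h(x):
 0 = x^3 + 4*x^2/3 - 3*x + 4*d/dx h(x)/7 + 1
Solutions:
 h(x) = C1 - 7*x^4/16 - 7*x^3/9 + 21*x^2/8 - 7*x/4


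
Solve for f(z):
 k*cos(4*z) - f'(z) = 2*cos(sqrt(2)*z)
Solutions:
 f(z) = C1 + k*sin(4*z)/4 - sqrt(2)*sin(sqrt(2)*z)


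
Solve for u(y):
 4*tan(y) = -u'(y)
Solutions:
 u(y) = C1 + 4*log(cos(y))


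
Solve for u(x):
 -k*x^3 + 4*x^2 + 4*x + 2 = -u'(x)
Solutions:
 u(x) = C1 + k*x^4/4 - 4*x^3/3 - 2*x^2 - 2*x


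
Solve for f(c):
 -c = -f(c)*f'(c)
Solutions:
 f(c) = -sqrt(C1 + c^2)
 f(c) = sqrt(C1 + c^2)


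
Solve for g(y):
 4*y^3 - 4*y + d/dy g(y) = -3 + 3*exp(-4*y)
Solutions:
 g(y) = C1 - y^4 + 2*y^2 - 3*y - 3*exp(-4*y)/4


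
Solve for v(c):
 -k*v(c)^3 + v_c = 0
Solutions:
 v(c) = -sqrt(2)*sqrt(-1/(C1 + c*k))/2
 v(c) = sqrt(2)*sqrt(-1/(C1 + c*k))/2


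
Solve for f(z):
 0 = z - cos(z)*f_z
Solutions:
 f(z) = C1 + Integral(z/cos(z), z)


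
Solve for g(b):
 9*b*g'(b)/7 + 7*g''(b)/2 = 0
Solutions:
 g(b) = C1 + C2*erf(3*b/7)


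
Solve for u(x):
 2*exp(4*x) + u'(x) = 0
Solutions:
 u(x) = C1 - exp(4*x)/2


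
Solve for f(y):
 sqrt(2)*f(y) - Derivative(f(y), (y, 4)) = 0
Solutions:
 f(y) = C1*exp(-2^(1/8)*y) + C2*exp(2^(1/8)*y) + C3*sin(2^(1/8)*y) + C4*cos(2^(1/8)*y)


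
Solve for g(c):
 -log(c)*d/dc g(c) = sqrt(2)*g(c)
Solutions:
 g(c) = C1*exp(-sqrt(2)*li(c))


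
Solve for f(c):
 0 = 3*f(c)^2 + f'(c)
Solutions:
 f(c) = 1/(C1 + 3*c)


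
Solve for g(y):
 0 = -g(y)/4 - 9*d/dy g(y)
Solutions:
 g(y) = C1*exp(-y/36)


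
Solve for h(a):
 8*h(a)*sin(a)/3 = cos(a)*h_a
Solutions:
 h(a) = C1/cos(a)^(8/3)


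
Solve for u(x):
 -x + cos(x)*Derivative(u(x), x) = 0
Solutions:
 u(x) = C1 + Integral(x/cos(x), x)


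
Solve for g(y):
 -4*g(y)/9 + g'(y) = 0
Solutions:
 g(y) = C1*exp(4*y/9)


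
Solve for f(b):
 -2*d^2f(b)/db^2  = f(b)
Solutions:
 f(b) = C1*sin(sqrt(2)*b/2) + C2*cos(sqrt(2)*b/2)


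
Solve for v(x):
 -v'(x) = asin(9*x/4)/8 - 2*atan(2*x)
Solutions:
 v(x) = C1 - x*asin(9*x/4)/8 + 2*x*atan(2*x) - sqrt(16 - 81*x^2)/72 - log(4*x^2 + 1)/2


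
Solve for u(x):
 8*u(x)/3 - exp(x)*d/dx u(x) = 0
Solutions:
 u(x) = C1*exp(-8*exp(-x)/3)


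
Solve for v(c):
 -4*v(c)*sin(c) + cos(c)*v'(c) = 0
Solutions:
 v(c) = C1/cos(c)^4


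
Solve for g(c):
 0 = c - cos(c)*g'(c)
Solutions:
 g(c) = C1 + Integral(c/cos(c), c)


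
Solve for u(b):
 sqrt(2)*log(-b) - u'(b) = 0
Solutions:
 u(b) = C1 + sqrt(2)*b*log(-b) - sqrt(2)*b


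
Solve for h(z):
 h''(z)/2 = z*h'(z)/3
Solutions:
 h(z) = C1 + C2*erfi(sqrt(3)*z/3)


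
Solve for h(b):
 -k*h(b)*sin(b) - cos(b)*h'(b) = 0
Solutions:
 h(b) = C1*exp(k*log(cos(b)))


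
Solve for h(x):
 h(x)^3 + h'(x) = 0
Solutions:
 h(x) = -sqrt(2)*sqrt(-1/(C1 - x))/2
 h(x) = sqrt(2)*sqrt(-1/(C1 - x))/2


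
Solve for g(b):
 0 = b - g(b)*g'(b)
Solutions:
 g(b) = -sqrt(C1 + b^2)
 g(b) = sqrt(C1 + b^2)


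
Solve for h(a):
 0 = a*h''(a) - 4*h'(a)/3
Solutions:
 h(a) = C1 + C2*a^(7/3)


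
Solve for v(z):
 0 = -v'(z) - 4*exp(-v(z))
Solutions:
 v(z) = log(C1 - 4*z)


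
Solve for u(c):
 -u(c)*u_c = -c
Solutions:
 u(c) = -sqrt(C1 + c^2)
 u(c) = sqrt(C1 + c^2)


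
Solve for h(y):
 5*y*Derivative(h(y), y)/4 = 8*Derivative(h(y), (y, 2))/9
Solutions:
 h(y) = C1 + C2*erfi(3*sqrt(5)*y/8)


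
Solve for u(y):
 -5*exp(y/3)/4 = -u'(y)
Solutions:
 u(y) = C1 + 15*exp(y/3)/4


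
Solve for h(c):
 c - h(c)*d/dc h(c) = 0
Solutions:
 h(c) = -sqrt(C1 + c^2)
 h(c) = sqrt(C1 + c^2)


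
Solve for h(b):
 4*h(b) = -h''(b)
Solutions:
 h(b) = C1*sin(2*b) + C2*cos(2*b)


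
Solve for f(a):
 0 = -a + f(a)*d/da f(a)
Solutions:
 f(a) = -sqrt(C1 + a^2)
 f(a) = sqrt(C1 + a^2)


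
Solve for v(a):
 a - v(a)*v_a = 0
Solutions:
 v(a) = -sqrt(C1 + a^2)
 v(a) = sqrt(C1 + a^2)


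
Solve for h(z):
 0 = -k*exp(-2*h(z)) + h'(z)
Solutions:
 h(z) = log(-sqrt(C1 + 2*k*z))
 h(z) = log(C1 + 2*k*z)/2


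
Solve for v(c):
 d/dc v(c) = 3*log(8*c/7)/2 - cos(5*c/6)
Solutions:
 v(c) = C1 + 3*c*log(c)/2 - 2*c*log(7) - 3*c/2 + c*log(14)/2 + 4*c*log(2) - 6*sin(5*c/6)/5


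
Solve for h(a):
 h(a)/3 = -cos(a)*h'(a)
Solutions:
 h(a) = C1*(sin(a) - 1)^(1/6)/(sin(a) + 1)^(1/6)


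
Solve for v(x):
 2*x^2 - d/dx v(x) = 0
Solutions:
 v(x) = C1 + 2*x^3/3


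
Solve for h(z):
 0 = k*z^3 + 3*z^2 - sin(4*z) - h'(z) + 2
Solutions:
 h(z) = C1 + k*z^4/4 + z^3 + 2*z + cos(4*z)/4


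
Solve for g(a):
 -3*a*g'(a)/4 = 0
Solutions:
 g(a) = C1


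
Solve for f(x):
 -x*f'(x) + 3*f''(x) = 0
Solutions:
 f(x) = C1 + C2*erfi(sqrt(6)*x/6)


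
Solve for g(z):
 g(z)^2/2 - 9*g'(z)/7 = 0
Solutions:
 g(z) = -18/(C1 + 7*z)


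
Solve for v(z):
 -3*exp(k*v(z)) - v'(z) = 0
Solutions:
 v(z) = Piecewise((log(1/(C1*k + 3*k*z))/k, Ne(k, 0)), (nan, True))
 v(z) = Piecewise((C1 - 3*z, Eq(k, 0)), (nan, True))


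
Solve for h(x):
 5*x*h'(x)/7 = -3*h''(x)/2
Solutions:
 h(x) = C1 + C2*erf(sqrt(105)*x/21)


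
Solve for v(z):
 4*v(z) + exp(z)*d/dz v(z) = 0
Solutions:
 v(z) = C1*exp(4*exp(-z))


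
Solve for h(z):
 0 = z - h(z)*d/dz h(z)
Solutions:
 h(z) = -sqrt(C1 + z^2)
 h(z) = sqrt(C1 + z^2)


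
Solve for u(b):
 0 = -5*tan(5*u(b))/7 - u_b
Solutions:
 u(b) = -asin(C1*exp(-25*b/7))/5 + pi/5
 u(b) = asin(C1*exp(-25*b/7))/5


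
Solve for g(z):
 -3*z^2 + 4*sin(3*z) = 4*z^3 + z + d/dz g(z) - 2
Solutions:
 g(z) = C1 - z^4 - z^3 - z^2/2 + 2*z - 4*cos(3*z)/3


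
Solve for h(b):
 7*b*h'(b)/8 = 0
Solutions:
 h(b) = C1


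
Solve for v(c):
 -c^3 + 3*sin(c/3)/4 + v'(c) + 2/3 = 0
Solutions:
 v(c) = C1 + c^4/4 - 2*c/3 + 9*cos(c/3)/4


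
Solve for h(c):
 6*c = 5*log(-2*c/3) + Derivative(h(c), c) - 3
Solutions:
 h(c) = C1 + 3*c^2 - 5*c*log(-c) + c*(-5*log(2) + 5*log(3) + 8)


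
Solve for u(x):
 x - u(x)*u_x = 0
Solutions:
 u(x) = -sqrt(C1 + x^2)
 u(x) = sqrt(C1 + x^2)


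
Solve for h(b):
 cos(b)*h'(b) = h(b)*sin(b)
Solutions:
 h(b) = C1/cos(b)


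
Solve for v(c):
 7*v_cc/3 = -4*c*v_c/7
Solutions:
 v(c) = C1 + C2*erf(sqrt(6)*c/7)


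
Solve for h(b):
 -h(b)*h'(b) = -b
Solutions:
 h(b) = -sqrt(C1 + b^2)
 h(b) = sqrt(C1 + b^2)


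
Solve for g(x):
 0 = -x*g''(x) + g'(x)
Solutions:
 g(x) = C1 + C2*x^2


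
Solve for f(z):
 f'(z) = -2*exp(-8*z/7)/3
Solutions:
 f(z) = C1 + 7*exp(-8*z/7)/12


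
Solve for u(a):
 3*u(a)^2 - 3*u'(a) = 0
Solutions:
 u(a) = -1/(C1 + a)


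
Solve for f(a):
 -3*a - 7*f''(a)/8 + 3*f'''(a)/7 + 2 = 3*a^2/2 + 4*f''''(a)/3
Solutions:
 f(a) = C1 + C2*a - a^4/7 - 292*a^3/343 + 42088*a^2/16807 + (C3*sin(sqrt(1977)*a/56) + C4*cos(sqrt(1977)*a/56))*exp(9*a/56)


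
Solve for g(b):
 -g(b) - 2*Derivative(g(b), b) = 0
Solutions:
 g(b) = C1*exp(-b/2)


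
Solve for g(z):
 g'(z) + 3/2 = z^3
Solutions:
 g(z) = C1 + z^4/4 - 3*z/2


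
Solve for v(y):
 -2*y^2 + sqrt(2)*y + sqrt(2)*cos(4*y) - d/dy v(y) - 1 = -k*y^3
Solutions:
 v(y) = C1 + k*y^4/4 - 2*y^3/3 + sqrt(2)*y^2/2 - y + sqrt(2)*sin(4*y)/4


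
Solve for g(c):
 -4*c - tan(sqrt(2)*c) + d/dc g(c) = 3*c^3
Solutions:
 g(c) = C1 + 3*c^4/4 + 2*c^2 - sqrt(2)*log(cos(sqrt(2)*c))/2


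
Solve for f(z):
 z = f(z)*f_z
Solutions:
 f(z) = -sqrt(C1 + z^2)
 f(z) = sqrt(C1 + z^2)


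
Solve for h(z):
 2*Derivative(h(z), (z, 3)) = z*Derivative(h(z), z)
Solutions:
 h(z) = C1 + Integral(C2*airyai(2^(2/3)*z/2) + C3*airybi(2^(2/3)*z/2), z)


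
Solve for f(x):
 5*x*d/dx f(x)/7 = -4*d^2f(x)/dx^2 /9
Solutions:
 f(x) = C1 + C2*erf(3*sqrt(70)*x/28)


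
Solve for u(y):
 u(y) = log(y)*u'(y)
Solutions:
 u(y) = C1*exp(li(y))


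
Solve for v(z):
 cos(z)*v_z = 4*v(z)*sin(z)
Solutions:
 v(z) = C1/cos(z)^4


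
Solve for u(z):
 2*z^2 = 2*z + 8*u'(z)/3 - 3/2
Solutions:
 u(z) = C1 + z^3/4 - 3*z^2/8 + 9*z/16


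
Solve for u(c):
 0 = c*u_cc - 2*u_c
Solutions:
 u(c) = C1 + C2*c^3


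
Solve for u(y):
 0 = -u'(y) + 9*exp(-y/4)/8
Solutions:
 u(y) = C1 - 9*exp(-y/4)/2


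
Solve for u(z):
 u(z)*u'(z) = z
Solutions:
 u(z) = -sqrt(C1 + z^2)
 u(z) = sqrt(C1 + z^2)


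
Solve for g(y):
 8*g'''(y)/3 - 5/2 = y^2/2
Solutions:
 g(y) = C1 + C2*y + C3*y^2 + y^5/320 + 5*y^3/32


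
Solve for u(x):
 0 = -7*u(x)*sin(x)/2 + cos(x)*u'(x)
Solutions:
 u(x) = C1/cos(x)^(7/2)


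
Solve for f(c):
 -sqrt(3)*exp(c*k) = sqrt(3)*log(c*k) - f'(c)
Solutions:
 f(c) = C1 + sqrt(3)*c*log(c*k) - sqrt(3)*c + Piecewise((sqrt(3)*exp(c*k)/k, Ne(k, 0)), (sqrt(3)*c, True))


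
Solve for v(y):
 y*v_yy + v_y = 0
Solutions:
 v(y) = C1 + C2*log(y)


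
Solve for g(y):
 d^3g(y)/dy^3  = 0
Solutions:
 g(y) = C1 + C2*y + C3*y^2


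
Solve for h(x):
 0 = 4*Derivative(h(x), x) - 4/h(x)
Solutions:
 h(x) = -sqrt(C1 + 2*x)
 h(x) = sqrt(C1 + 2*x)


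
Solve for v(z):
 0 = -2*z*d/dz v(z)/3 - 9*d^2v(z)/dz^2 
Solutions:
 v(z) = C1 + C2*erf(sqrt(3)*z/9)


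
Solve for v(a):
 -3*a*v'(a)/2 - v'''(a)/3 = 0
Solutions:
 v(a) = C1 + Integral(C2*airyai(-6^(2/3)*a/2) + C3*airybi(-6^(2/3)*a/2), a)


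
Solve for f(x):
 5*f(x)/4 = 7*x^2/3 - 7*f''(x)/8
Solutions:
 f(x) = C1*sin(sqrt(70)*x/7) + C2*cos(sqrt(70)*x/7) + 28*x^2/15 - 196/75


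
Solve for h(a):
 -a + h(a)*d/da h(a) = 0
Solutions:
 h(a) = -sqrt(C1 + a^2)
 h(a) = sqrt(C1 + a^2)


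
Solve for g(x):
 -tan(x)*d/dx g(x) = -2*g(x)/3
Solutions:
 g(x) = C1*sin(x)^(2/3)


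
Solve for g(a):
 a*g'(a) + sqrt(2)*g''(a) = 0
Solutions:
 g(a) = C1 + C2*erf(2^(1/4)*a/2)


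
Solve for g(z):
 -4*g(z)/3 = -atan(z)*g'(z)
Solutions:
 g(z) = C1*exp(4*Integral(1/atan(z), z)/3)


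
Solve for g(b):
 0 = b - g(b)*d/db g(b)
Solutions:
 g(b) = -sqrt(C1 + b^2)
 g(b) = sqrt(C1 + b^2)


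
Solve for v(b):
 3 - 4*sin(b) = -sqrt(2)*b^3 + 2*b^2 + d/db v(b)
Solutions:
 v(b) = C1 + sqrt(2)*b^4/4 - 2*b^3/3 + 3*b + 4*cos(b)


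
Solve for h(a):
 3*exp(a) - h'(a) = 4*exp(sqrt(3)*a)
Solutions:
 h(a) = C1 + 3*exp(a) - 4*sqrt(3)*exp(sqrt(3)*a)/3


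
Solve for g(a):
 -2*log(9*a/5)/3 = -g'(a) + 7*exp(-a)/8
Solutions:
 g(a) = C1 + 2*a*log(a)/3 + 2*a*(-log(5) - 1 + 2*log(3))/3 - 7*exp(-a)/8


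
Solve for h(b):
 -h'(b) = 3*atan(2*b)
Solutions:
 h(b) = C1 - 3*b*atan(2*b) + 3*log(4*b^2 + 1)/4


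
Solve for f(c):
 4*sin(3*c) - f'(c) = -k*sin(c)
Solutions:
 f(c) = C1 - k*cos(c) - 4*cos(3*c)/3


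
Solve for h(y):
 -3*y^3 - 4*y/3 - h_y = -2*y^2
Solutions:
 h(y) = C1 - 3*y^4/4 + 2*y^3/3 - 2*y^2/3


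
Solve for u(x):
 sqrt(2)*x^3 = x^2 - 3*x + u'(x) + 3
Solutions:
 u(x) = C1 + sqrt(2)*x^4/4 - x^3/3 + 3*x^2/2 - 3*x


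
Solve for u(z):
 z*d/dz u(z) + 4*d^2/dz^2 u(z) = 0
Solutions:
 u(z) = C1 + C2*erf(sqrt(2)*z/4)


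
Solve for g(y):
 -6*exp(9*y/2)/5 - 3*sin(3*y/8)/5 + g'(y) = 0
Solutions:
 g(y) = C1 + 4*exp(9*y/2)/15 - 8*cos(3*y/8)/5


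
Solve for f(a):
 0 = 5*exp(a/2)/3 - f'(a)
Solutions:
 f(a) = C1 + 10*exp(a/2)/3


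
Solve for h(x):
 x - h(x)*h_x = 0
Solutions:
 h(x) = -sqrt(C1 + x^2)
 h(x) = sqrt(C1 + x^2)


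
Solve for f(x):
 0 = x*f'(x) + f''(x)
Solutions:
 f(x) = C1 + C2*erf(sqrt(2)*x/2)


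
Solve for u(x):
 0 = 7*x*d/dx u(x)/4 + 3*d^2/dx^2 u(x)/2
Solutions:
 u(x) = C1 + C2*erf(sqrt(21)*x/6)


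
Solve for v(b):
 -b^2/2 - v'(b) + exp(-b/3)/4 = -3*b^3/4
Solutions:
 v(b) = C1 + 3*b^4/16 - b^3/6 - 3*exp(-b/3)/4


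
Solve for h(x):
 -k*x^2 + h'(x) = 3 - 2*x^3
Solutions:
 h(x) = C1 + k*x^3/3 - x^4/2 + 3*x


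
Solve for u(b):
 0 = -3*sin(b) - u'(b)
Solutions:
 u(b) = C1 + 3*cos(b)


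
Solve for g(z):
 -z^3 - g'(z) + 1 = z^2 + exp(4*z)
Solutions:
 g(z) = C1 - z^4/4 - z^3/3 + z - exp(4*z)/4


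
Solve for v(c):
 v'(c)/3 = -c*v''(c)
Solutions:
 v(c) = C1 + C2*c^(2/3)


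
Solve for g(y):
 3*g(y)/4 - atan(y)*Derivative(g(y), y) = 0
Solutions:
 g(y) = C1*exp(3*Integral(1/atan(y), y)/4)


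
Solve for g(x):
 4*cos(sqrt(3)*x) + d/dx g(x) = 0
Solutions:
 g(x) = C1 - 4*sqrt(3)*sin(sqrt(3)*x)/3


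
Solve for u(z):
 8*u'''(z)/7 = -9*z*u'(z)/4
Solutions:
 u(z) = C1 + Integral(C2*airyai(-126^(1/3)*z/4) + C3*airybi(-126^(1/3)*z/4), z)


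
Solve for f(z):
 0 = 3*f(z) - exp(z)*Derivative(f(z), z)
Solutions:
 f(z) = C1*exp(-3*exp(-z))


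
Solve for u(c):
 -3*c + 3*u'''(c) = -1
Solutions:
 u(c) = C1 + C2*c + C3*c^2 + c^4/24 - c^3/18


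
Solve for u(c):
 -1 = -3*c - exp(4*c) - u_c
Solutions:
 u(c) = C1 - 3*c^2/2 + c - exp(4*c)/4


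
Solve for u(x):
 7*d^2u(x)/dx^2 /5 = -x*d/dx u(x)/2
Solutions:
 u(x) = C1 + C2*erf(sqrt(35)*x/14)


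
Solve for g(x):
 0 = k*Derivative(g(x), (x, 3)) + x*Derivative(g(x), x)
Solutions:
 g(x) = C1 + Integral(C2*airyai(x*(-1/k)^(1/3)) + C3*airybi(x*(-1/k)^(1/3)), x)


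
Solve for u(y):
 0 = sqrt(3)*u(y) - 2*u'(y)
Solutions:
 u(y) = C1*exp(sqrt(3)*y/2)


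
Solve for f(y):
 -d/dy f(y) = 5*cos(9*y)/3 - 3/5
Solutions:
 f(y) = C1 + 3*y/5 - 5*sin(9*y)/27


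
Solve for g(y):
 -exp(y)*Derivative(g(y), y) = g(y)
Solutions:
 g(y) = C1*exp(exp(-y))


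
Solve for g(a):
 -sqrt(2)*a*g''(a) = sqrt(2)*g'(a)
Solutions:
 g(a) = C1 + C2*log(a)


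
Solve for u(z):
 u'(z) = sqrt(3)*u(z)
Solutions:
 u(z) = C1*exp(sqrt(3)*z)


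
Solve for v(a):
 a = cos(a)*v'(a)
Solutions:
 v(a) = C1 + Integral(a/cos(a), a)


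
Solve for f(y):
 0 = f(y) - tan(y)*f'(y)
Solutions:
 f(y) = C1*sin(y)


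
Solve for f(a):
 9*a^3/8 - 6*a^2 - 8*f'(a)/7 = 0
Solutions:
 f(a) = C1 + 63*a^4/256 - 7*a^3/4


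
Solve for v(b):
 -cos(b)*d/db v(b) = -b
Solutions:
 v(b) = C1 + Integral(b/cos(b), b)


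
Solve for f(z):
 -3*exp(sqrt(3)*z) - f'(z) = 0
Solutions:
 f(z) = C1 - sqrt(3)*exp(sqrt(3)*z)


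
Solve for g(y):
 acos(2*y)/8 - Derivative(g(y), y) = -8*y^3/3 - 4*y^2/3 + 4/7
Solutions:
 g(y) = C1 + 2*y^4/3 + 4*y^3/9 + y*acos(2*y)/8 - 4*y/7 - sqrt(1 - 4*y^2)/16


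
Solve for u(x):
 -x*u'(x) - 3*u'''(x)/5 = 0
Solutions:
 u(x) = C1 + Integral(C2*airyai(-3^(2/3)*5^(1/3)*x/3) + C3*airybi(-3^(2/3)*5^(1/3)*x/3), x)


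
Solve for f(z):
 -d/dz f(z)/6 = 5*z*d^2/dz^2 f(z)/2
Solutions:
 f(z) = C1 + C2*z^(14/15)


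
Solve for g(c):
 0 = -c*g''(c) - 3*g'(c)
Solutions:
 g(c) = C1 + C2/c^2


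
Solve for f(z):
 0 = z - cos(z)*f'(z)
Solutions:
 f(z) = C1 + Integral(z/cos(z), z)


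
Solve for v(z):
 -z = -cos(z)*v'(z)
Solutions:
 v(z) = C1 + Integral(z/cos(z), z)


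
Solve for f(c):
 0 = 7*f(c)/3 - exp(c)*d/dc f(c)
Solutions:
 f(c) = C1*exp(-7*exp(-c)/3)


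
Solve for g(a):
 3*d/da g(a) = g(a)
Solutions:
 g(a) = C1*exp(a/3)


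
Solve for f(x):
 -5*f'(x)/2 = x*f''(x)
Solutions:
 f(x) = C1 + C2/x^(3/2)


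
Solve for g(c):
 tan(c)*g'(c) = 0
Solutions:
 g(c) = C1


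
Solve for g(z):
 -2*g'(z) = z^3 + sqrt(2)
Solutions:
 g(z) = C1 - z^4/8 - sqrt(2)*z/2


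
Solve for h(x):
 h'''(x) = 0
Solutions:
 h(x) = C1 + C2*x + C3*x^2


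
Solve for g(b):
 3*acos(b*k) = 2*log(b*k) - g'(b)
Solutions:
 g(b) = C1 + 2*b*log(b*k) - 2*b - 3*Piecewise((b*acos(b*k) - sqrt(-b^2*k^2 + 1)/k, Ne(k, 0)), (pi*b/2, True))


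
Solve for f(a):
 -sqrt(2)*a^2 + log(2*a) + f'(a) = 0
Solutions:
 f(a) = C1 + sqrt(2)*a^3/3 - a*log(a) - a*log(2) + a


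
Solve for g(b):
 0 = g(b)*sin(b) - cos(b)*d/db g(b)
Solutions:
 g(b) = C1/cos(b)


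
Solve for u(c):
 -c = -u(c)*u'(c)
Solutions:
 u(c) = -sqrt(C1 + c^2)
 u(c) = sqrt(C1 + c^2)


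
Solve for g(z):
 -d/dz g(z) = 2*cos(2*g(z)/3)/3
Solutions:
 2*z/3 - 3*log(sin(2*g(z)/3) - 1)/4 + 3*log(sin(2*g(z)/3) + 1)/4 = C1


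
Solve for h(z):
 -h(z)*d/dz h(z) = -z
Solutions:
 h(z) = -sqrt(C1 + z^2)
 h(z) = sqrt(C1 + z^2)


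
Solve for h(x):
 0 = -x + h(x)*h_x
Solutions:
 h(x) = -sqrt(C1 + x^2)
 h(x) = sqrt(C1 + x^2)


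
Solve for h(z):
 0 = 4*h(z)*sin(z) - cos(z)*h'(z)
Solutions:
 h(z) = C1/cos(z)^4


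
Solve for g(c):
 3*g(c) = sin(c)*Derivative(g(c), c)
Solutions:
 g(c) = C1*(cos(c) - 1)^(3/2)/(cos(c) + 1)^(3/2)


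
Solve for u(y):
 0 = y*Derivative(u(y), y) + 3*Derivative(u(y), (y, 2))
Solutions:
 u(y) = C1 + C2*erf(sqrt(6)*y/6)


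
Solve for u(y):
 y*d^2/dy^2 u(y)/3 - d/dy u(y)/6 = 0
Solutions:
 u(y) = C1 + C2*y^(3/2)


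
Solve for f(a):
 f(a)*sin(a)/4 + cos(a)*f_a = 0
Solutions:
 f(a) = C1*cos(a)^(1/4)


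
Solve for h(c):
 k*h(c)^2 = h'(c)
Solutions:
 h(c) = -1/(C1 + c*k)


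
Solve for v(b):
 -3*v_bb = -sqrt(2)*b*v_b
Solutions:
 v(b) = C1 + C2*erfi(2^(3/4)*sqrt(3)*b/6)


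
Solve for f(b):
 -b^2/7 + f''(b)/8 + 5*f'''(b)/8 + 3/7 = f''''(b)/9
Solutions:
 f(b) = C1 + C2*b + C3*exp(3*b*(15 - sqrt(257))/16) + C4*exp(3*b*(15 + sqrt(257))/16) + 2*b^4/21 - 40*b^3/21 + 1756*b^2/63


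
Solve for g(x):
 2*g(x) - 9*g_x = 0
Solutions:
 g(x) = C1*exp(2*x/9)


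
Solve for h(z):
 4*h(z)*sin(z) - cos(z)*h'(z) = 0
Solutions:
 h(z) = C1/cos(z)^4


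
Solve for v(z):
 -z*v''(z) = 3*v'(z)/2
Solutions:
 v(z) = C1 + C2/sqrt(z)


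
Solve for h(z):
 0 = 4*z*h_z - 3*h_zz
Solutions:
 h(z) = C1 + C2*erfi(sqrt(6)*z/3)


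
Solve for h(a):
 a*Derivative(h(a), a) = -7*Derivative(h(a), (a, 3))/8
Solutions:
 h(a) = C1 + Integral(C2*airyai(-2*7^(2/3)*a/7) + C3*airybi(-2*7^(2/3)*a/7), a)


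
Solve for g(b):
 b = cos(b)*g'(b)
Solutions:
 g(b) = C1 + Integral(b/cos(b), b)


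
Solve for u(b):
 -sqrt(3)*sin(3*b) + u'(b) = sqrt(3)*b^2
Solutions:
 u(b) = C1 + sqrt(3)*b^3/3 - sqrt(3)*cos(3*b)/3


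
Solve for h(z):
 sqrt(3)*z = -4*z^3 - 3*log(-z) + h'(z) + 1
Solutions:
 h(z) = C1 + z^4 + sqrt(3)*z^2/2 + 3*z*log(-z) - 4*z


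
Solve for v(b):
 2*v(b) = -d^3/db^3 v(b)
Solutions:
 v(b) = C3*exp(-2^(1/3)*b) + (C1*sin(2^(1/3)*sqrt(3)*b/2) + C2*cos(2^(1/3)*sqrt(3)*b/2))*exp(2^(1/3)*b/2)


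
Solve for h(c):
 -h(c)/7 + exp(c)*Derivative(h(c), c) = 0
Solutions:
 h(c) = C1*exp(-exp(-c)/7)


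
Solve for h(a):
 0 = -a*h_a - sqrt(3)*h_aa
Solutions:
 h(a) = C1 + C2*erf(sqrt(2)*3^(3/4)*a/6)


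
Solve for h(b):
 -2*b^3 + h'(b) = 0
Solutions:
 h(b) = C1 + b^4/2


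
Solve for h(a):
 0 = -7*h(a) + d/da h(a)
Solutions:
 h(a) = C1*exp(7*a)


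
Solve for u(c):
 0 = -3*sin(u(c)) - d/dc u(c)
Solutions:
 u(c) = -acos((-C1 - exp(6*c))/(C1 - exp(6*c))) + 2*pi
 u(c) = acos((-C1 - exp(6*c))/(C1 - exp(6*c)))


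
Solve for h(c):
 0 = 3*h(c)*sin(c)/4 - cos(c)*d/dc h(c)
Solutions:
 h(c) = C1/cos(c)^(3/4)


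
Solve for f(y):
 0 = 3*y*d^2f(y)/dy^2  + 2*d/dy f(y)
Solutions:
 f(y) = C1 + C2*y^(1/3)


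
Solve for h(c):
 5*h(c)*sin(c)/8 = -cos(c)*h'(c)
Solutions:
 h(c) = C1*cos(c)^(5/8)


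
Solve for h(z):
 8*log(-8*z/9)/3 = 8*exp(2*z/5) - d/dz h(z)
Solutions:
 h(z) = C1 - 8*z*log(-z)/3 + z*(-8*log(2) + 8/3 + 16*log(3)/3) + 20*exp(2*z/5)


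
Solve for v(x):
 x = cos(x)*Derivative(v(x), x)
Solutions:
 v(x) = C1 + Integral(x/cos(x), x)


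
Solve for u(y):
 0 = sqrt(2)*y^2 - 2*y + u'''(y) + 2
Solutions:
 u(y) = C1 + C2*y + C3*y^2 - sqrt(2)*y^5/60 + y^4/12 - y^3/3


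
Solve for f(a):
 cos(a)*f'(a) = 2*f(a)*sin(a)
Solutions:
 f(a) = C1/cos(a)^2


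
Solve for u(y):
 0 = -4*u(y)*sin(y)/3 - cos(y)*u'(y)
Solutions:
 u(y) = C1*cos(y)^(4/3)


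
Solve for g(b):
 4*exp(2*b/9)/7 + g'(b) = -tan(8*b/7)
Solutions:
 g(b) = C1 - 18*exp(2*b/9)/7 + 7*log(cos(8*b/7))/8


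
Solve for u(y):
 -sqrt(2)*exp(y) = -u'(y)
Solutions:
 u(y) = C1 + sqrt(2)*exp(y)


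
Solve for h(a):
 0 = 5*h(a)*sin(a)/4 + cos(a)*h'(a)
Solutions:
 h(a) = C1*cos(a)^(5/4)


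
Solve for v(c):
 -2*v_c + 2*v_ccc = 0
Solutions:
 v(c) = C1 + C2*exp(-c) + C3*exp(c)


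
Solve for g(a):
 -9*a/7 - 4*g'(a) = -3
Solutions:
 g(a) = C1 - 9*a^2/56 + 3*a/4


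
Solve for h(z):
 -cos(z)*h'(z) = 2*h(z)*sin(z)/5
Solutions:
 h(z) = C1*cos(z)^(2/5)


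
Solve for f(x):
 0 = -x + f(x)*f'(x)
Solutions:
 f(x) = -sqrt(C1 + x^2)
 f(x) = sqrt(C1 + x^2)


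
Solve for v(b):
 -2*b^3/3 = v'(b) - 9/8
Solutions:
 v(b) = C1 - b^4/6 + 9*b/8


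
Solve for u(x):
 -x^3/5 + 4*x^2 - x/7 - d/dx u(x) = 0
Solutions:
 u(x) = C1 - x^4/20 + 4*x^3/3 - x^2/14


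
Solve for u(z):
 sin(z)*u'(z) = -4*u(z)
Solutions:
 u(z) = C1*(cos(z)^2 + 2*cos(z) + 1)/(cos(z)^2 - 2*cos(z) + 1)


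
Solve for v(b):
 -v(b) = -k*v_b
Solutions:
 v(b) = C1*exp(b/k)


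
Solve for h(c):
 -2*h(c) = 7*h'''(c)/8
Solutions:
 h(c) = C3*exp(-2*2^(1/3)*7^(2/3)*c/7) + (C1*sin(2^(1/3)*sqrt(3)*7^(2/3)*c/7) + C2*cos(2^(1/3)*sqrt(3)*7^(2/3)*c/7))*exp(2^(1/3)*7^(2/3)*c/7)


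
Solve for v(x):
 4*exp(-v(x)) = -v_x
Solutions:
 v(x) = log(C1 - 4*x)


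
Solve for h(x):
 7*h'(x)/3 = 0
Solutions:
 h(x) = C1


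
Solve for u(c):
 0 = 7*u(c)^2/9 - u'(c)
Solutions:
 u(c) = -9/(C1 + 7*c)


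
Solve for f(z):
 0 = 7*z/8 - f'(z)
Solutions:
 f(z) = C1 + 7*z^2/16


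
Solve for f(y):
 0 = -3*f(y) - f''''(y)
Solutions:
 f(y) = (C1*sin(sqrt(2)*3^(1/4)*y/2) + C2*cos(sqrt(2)*3^(1/4)*y/2))*exp(-sqrt(2)*3^(1/4)*y/2) + (C3*sin(sqrt(2)*3^(1/4)*y/2) + C4*cos(sqrt(2)*3^(1/4)*y/2))*exp(sqrt(2)*3^(1/4)*y/2)


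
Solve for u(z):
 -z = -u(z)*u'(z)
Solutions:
 u(z) = -sqrt(C1 + z^2)
 u(z) = sqrt(C1 + z^2)


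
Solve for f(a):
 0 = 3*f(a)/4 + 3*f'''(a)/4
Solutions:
 f(a) = C3*exp(-a) + (C1*sin(sqrt(3)*a/2) + C2*cos(sqrt(3)*a/2))*exp(a/2)


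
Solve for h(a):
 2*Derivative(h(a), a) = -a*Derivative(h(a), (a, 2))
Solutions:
 h(a) = C1 + C2/a


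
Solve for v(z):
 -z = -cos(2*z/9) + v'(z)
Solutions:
 v(z) = C1 - z^2/2 + 9*sin(2*z/9)/2


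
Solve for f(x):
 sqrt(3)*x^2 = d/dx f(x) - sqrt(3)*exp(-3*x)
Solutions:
 f(x) = C1 + sqrt(3)*x^3/3 - sqrt(3)*exp(-3*x)/3


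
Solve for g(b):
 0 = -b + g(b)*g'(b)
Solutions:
 g(b) = -sqrt(C1 + b^2)
 g(b) = sqrt(C1 + b^2)


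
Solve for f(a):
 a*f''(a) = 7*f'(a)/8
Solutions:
 f(a) = C1 + C2*a^(15/8)


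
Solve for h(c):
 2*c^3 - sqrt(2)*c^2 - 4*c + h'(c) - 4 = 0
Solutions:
 h(c) = C1 - c^4/2 + sqrt(2)*c^3/3 + 2*c^2 + 4*c


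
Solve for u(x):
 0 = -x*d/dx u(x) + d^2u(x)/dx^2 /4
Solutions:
 u(x) = C1 + C2*erfi(sqrt(2)*x)


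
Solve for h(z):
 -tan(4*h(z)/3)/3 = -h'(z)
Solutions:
 h(z) = -3*asin(C1*exp(4*z/9))/4 + 3*pi/4
 h(z) = 3*asin(C1*exp(4*z/9))/4


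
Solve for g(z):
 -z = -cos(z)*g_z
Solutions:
 g(z) = C1 + Integral(z/cos(z), z)


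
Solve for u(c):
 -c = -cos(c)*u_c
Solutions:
 u(c) = C1 + Integral(c/cos(c), c)


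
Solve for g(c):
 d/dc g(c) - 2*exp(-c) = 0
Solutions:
 g(c) = C1 - 2*exp(-c)


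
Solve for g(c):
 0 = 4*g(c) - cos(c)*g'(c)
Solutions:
 g(c) = C1*(sin(c)^2 + 2*sin(c) + 1)/(sin(c)^2 - 2*sin(c) + 1)


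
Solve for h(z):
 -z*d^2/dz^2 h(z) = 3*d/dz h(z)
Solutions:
 h(z) = C1 + C2/z^2


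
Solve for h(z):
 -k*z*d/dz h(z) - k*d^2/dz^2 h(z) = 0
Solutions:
 h(z) = C1 + C2*erf(sqrt(2)*z/2)


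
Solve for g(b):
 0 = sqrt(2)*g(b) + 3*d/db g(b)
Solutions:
 g(b) = C1*exp(-sqrt(2)*b/3)


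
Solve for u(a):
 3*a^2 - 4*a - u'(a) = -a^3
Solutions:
 u(a) = C1 + a^4/4 + a^3 - 2*a^2


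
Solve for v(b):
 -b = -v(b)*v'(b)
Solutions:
 v(b) = -sqrt(C1 + b^2)
 v(b) = sqrt(C1 + b^2)


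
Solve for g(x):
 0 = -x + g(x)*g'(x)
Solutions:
 g(x) = -sqrt(C1 + x^2)
 g(x) = sqrt(C1 + x^2)


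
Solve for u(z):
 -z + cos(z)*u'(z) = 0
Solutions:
 u(z) = C1 + Integral(z/cos(z), z)


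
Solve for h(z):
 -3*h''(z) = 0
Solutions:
 h(z) = C1 + C2*z


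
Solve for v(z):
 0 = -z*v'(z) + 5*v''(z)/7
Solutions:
 v(z) = C1 + C2*erfi(sqrt(70)*z/10)


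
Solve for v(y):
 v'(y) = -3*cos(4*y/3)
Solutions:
 v(y) = C1 - 9*sin(4*y/3)/4


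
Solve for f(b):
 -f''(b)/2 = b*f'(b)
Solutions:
 f(b) = C1 + C2*erf(b)


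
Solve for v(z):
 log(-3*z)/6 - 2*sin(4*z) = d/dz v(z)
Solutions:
 v(z) = C1 + z*log(-z)/6 - z/6 + z*log(3)/6 + cos(4*z)/2


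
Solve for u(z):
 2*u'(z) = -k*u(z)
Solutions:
 u(z) = C1*exp(-k*z/2)


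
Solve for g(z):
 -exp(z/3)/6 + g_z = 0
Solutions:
 g(z) = C1 + exp(z/3)/2


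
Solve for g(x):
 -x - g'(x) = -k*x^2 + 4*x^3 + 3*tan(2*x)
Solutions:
 g(x) = C1 + k*x^3/3 - x^4 - x^2/2 + 3*log(cos(2*x))/2


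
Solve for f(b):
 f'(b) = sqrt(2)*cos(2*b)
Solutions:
 f(b) = C1 + sqrt(2)*sin(2*b)/2


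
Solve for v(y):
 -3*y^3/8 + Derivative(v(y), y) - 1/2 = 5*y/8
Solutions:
 v(y) = C1 + 3*y^4/32 + 5*y^2/16 + y/2


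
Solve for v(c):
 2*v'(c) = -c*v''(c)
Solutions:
 v(c) = C1 + C2/c


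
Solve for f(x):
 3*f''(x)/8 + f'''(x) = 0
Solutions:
 f(x) = C1 + C2*x + C3*exp(-3*x/8)


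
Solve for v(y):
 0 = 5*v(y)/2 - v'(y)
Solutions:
 v(y) = C1*exp(5*y/2)


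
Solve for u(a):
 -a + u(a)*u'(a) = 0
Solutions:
 u(a) = -sqrt(C1 + a^2)
 u(a) = sqrt(C1 + a^2)


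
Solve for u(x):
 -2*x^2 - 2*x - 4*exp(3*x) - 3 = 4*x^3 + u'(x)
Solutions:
 u(x) = C1 - x^4 - 2*x^3/3 - x^2 - 3*x - 4*exp(3*x)/3


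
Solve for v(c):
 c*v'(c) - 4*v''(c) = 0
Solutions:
 v(c) = C1 + C2*erfi(sqrt(2)*c/4)


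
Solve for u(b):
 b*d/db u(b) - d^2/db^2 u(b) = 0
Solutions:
 u(b) = C1 + C2*erfi(sqrt(2)*b/2)


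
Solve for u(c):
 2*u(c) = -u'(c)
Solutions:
 u(c) = C1*exp(-2*c)


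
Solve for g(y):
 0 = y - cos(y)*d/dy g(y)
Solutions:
 g(y) = C1 + Integral(y/cos(y), y)


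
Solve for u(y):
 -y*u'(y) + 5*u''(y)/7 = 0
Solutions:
 u(y) = C1 + C2*erfi(sqrt(70)*y/10)


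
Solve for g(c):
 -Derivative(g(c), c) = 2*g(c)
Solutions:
 g(c) = C1*exp(-2*c)


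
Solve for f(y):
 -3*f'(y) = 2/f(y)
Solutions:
 f(y) = -sqrt(C1 - 12*y)/3
 f(y) = sqrt(C1 - 12*y)/3


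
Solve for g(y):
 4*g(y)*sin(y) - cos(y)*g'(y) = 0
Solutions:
 g(y) = C1/cos(y)^4


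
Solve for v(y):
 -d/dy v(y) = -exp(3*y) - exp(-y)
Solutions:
 v(y) = C1 + exp(3*y)/3 - exp(-y)


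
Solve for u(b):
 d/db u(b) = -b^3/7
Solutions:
 u(b) = C1 - b^4/28


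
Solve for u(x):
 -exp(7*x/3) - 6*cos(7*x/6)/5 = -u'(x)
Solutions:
 u(x) = C1 + 3*exp(7*x/3)/7 + 36*sin(7*x/6)/35


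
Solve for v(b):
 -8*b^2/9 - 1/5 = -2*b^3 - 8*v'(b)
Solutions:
 v(b) = C1 - b^4/16 + b^3/27 + b/40


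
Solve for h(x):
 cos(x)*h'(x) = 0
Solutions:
 h(x) = C1


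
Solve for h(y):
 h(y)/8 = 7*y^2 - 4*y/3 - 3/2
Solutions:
 h(y) = 56*y^2 - 32*y/3 - 12


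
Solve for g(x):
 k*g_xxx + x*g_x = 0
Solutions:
 g(x) = C1 + Integral(C2*airyai(x*(-1/k)^(1/3)) + C3*airybi(x*(-1/k)^(1/3)), x)


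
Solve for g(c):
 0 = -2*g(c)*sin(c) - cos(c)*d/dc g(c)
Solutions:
 g(c) = C1*cos(c)^2


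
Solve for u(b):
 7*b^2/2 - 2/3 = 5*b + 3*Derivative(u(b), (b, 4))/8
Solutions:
 u(b) = C1 + C2*b + C3*b^2 + C4*b^3 + 7*b^6/270 - b^5/9 - 2*b^4/27


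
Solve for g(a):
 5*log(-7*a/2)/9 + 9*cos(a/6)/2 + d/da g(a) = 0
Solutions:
 g(a) = C1 - 5*a*log(-a)/9 - 5*a*log(7)/9 + 5*a*log(2)/9 + 5*a/9 - 27*sin(a/6)


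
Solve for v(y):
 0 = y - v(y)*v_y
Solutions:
 v(y) = -sqrt(C1 + y^2)
 v(y) = sqrt(C1 + y^2)


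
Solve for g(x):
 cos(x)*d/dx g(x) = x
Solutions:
 g(x) = C1 + Integral(x/cos(x), x)


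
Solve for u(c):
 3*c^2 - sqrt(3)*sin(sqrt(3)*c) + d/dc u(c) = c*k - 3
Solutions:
 u(c) = C1 - c^3 + c^2*k/2 - 3*c - cos(sqrt(3)*c)


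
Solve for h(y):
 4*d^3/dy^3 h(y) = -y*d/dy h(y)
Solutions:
 h(y) = C1 + Integral(C2*airyai(-2^(1/3)*y/2) + C3*airybi(-2^(1/3)*y/2), y)


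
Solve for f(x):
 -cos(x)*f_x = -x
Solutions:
 f(x) = C1 + Integral(x/cos(x), x)


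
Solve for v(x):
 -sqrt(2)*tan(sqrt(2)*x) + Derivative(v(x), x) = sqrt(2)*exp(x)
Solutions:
 v(x) = C1 + sqrt(2)*exp(x) - log(cos(sqrt(2)*x))


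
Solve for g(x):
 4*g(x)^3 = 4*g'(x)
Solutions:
 g(x) = -sqrt(2)*sqrt(-1/(C1 + x))/2
 g(x) = sqrt(2)*sqrt(-1/(C1 + x))/2


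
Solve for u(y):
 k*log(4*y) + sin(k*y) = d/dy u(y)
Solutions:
 u(y) = C1 + k*y*(log(y) - 1) + 2*k*y*log(2) + Piecewise((-cos(k*y)/k, Ne(k, 0)), (0, True))


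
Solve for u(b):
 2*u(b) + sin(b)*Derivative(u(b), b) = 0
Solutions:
 u(b) = C1*(cos(b) + 1)/(cos(b) - 1)


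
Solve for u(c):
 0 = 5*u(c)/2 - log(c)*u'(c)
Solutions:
 u(c) = C1*exp(5*li(c)/2)


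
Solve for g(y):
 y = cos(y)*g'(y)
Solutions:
 g(y) = C1 + Integral(y/cos(y), y)


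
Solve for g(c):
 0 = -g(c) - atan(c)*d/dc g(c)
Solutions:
 g(c) = C1*exp(-Integral(1/atan(c), c))


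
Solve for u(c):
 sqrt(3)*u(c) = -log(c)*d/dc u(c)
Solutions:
 u(c) = C1*exp(-sqrt(3)*li(c))


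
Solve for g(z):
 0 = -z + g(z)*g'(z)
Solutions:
 g(z) = -sqrt(C1 + z^2)
 g(z) = sqrt(C1 + z^2)


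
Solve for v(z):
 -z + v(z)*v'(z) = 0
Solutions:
 v(z) = -sqrt(C1 + z^2)
 v(z) = sqrt(C1 + z^2)


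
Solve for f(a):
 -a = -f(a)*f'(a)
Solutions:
 f(a) = -sqrt(C1 + a^2)
 f(a) = sqrt(C1 + a^2)


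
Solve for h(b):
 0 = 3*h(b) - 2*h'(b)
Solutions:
 h(b) = C1*exp(3*b/2)


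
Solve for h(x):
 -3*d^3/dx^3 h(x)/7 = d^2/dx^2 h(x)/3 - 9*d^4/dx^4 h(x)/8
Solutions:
 h(x) = C1 + C2*x + C3*exp(2*x*(6 - sqrt(330))/63) + C4*exp(2*x*(6 + sqrt(330))/63)


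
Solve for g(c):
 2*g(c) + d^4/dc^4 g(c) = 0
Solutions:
 g(c) = (C1*sin(2^(3/4)*c/2) + C2*cos(2^(3/4)*c/2))*exp(-2^(3/4)*c/2) + (C3*sin(2^(3/4)*c/2) + C4*cos(2^(3/4)*c/2))*exp(2^(3/4)*c/2)


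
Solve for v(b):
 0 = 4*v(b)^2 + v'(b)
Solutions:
 v(b) = 1/(C1 + 4*b)


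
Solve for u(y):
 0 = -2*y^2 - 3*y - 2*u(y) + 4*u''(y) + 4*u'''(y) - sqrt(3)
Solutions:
 u(y) = C1*exp(-y*(2*2^(2/3)/(3*sqrt(57) + 23)^(1/3) + 4 + 2^(1/3)*(3*sqrt(57) + 23)^(1/3))/12)*sin(2^(1/3)*sqrt(3)*y*(-(3*sqrt(57) + 23)^(1/3) + 2*2^(1/3)/(3*sqrt(57) + 23)^(1/3))/12) + C2*exp(-y*(2*2^(2/3)/(3*sqrt(57) + 23)^(1/3) + 4 + 2^(1/3)*(3*sqrt(57) + 23)^(1/3))/12)*cos(2^(1/3)*sqrt(3)*y*(-(3*sqrt(57) + 23)^(1/3) + 2*2^(1/3)/(3*sqrt(57) + 23)^(1/3))/12) + C3*exp(y*(-2 + 2*2^(2/3)/(3*sqrt(57) + 23)^(1/3) + 2^(1/3)*(3*sqrt(57) + 23)^(1/3))/6) - y^2 - 3*y/2 - 4 - sqrt(3)/2


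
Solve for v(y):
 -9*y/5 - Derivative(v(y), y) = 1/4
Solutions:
 v(y) = C1 - 9*y^2/10 - y/4


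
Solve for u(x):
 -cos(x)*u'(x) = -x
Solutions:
 u(x) = C1 + Integral(x/cos(x), x)


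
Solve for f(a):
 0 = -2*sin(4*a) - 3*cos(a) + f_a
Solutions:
 f(a) = C1 + 3*sin(a) - cos(4*a)/2


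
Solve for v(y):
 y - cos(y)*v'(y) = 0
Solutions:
 v(y) = C1 + Integral(y/cos(y), y)


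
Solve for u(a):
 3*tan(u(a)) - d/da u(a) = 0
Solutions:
 u(a) = pi - asin(C1*exp(3*a))
 u(a) = asin(C1*exp(3*a))


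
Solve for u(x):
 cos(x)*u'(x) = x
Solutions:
 u(x) = C1 + Integral(x/cos(x), x)


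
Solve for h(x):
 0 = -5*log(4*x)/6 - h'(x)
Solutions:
 h(x) = C1 - 5*x*log(x)/6 - 5*x*log(2)/3 + 5*x/6


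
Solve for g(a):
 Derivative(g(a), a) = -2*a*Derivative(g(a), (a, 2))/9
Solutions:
 g(a) = C1 + C2/a^(7/2)


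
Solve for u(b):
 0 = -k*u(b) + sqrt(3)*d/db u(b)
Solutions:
 u(b) = C1*exp(sqrt(3)*b*k/3)


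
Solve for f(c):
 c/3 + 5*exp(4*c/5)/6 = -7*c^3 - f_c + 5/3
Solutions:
 f(c) = C1 - 7*c^4/4 - c^2/6 + 5*c/3 - 25*exp(4*c/5)/24


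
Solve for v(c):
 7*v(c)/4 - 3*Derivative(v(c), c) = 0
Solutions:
 v(c) = C1*exp(7*c/12)


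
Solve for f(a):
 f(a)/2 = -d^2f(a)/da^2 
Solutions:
 f(a) = C1*sin(sqrt(2)*a/2) + C2*cos(sqrt(2)*a/2)


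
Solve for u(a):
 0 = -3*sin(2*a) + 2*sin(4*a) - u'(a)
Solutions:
 u(a) = C1 + 3*cos(2*a)/2 - cos(4*a)/2


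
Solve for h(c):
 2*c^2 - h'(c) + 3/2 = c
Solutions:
 h(c) = C1 + 2*c^3/3 - c^2/2 + 3*c/2


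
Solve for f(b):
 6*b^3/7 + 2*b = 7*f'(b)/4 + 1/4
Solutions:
 f(b) = C1 + 6*b^4/49 + 4*b^2/7 - b/7


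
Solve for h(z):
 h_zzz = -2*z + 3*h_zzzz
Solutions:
 h(z) = C1 + C2*z + C3*z^2 + C4*exp(z/3) - z^4/12 - z^3


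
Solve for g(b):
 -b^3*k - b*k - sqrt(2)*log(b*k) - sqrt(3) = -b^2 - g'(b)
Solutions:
 g(b) = C1 + b^4*k/4 - b^3/3 + b^2*k/2 + sqrt(2)*b*log(b*k) + b*(-sqrt(2) + sqrt(3))


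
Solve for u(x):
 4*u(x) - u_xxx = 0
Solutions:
 u(x) = C3*exp(2^(2/3)*x) + (C1*sin(2^(2/3)*sqrt(3)*x/2) + C2*cos(2^(2/3)*sqrt(3)*x/2))*exp(-2^(2/3)*x/2)


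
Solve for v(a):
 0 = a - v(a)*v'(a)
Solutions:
 v(a) = -sqrt(C1 + a^2)
 v(a) = sqrt(C1 + a^2)


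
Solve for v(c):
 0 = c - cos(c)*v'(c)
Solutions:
 v(c) = C1 + Integral(c/cos(c), c)


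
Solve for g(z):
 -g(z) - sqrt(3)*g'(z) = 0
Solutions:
 g(z) = C1*exp(-sqrt(3)*z/3)


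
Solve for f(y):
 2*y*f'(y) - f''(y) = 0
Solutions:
 f(y) = C1 + C2*erfi(y)


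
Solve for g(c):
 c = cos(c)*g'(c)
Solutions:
 g(c) = C1 + Integral(c/cos(c), c)


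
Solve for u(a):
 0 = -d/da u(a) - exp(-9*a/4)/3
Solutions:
 u(a) = C1 + 4*exp(-9*a/4)/27


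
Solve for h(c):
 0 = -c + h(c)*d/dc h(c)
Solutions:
 h(c) = -sqrt(C1 + c^2)
 h(c) = sqrt(C1 + c^2)


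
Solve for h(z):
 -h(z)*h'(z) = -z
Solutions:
 h(z) = -sqrt(C1 + z^2)
 h(z) = sqrt(C1 + z^2)


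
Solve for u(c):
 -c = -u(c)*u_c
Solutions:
 u(c) = -sqrt(C1 + c^2)
 u(c) = sqrt(C1 + c^2)


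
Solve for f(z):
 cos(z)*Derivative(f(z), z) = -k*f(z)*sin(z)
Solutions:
 f(z) = C1*exp(k*log(cos(z)))


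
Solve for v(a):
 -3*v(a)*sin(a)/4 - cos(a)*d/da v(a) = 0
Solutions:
 v(a) = C1*cos(a)^(3/4)


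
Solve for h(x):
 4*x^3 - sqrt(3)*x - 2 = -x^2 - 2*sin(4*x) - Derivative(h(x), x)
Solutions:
 h(x) = C1 - x^4 - x^3/3 + sqrt(3)*x^2/2 + 2*x + cos(4*x)/2


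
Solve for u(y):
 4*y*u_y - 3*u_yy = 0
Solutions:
 u(y) = C1 + C2*erfi(sqrt(6)*y/3)


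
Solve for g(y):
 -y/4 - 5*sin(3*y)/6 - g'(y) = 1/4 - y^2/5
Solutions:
 g(y) = C1 + y^3/15 - y^2/8 - y/4 + 5*cos(3*y)/18


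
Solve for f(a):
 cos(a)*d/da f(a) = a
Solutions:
 f(a) = C1 + Integral(a/cos(a), a)


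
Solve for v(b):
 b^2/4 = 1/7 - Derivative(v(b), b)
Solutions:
 v(b) = C1 - b^3/12 + b/7


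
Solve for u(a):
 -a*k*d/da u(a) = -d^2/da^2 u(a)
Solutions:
 u(a) = Piecewise((-sqrt(2)*sqrt(pi)*C1*erf(sqrt(2)*a*sqrt(-k)/2)/(2*sqrt(-k)) - C2, (k > 0) | (k < 0)), (-C1*a - C2, True))


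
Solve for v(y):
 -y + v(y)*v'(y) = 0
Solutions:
 v(y) = -sqrt(C1 + y^2)
 v(y) = sqrt(C1 + y^2)


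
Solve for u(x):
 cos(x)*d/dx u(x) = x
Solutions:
 u(x) = C1 + Integral(x/cos(x), x)


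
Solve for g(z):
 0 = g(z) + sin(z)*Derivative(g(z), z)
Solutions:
 g(z) = C1*sqrt(cos(z) + 1)/sqrt(cos(z) - 1)


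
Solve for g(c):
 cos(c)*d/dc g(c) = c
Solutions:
 g(c) = C1 + Integral(c/cos(c), c)


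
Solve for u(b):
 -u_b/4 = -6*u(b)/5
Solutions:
 u(b) = C1*exp(24*b/5)


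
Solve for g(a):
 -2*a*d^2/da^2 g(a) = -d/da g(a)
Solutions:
 g(a) = C1 + C2*a^(3/2)


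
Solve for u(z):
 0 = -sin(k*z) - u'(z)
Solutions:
 u(z) = C1 + cos(k*z)/k


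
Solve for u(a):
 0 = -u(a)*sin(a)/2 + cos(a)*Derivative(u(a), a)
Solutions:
 u(a) = C1/sqrt(cos(a))


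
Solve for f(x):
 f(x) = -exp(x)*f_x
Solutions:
 f(x) = C1*exp(exp(-x))


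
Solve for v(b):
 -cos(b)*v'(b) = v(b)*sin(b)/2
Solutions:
 v(b) = C1*sqrt(cos(b))


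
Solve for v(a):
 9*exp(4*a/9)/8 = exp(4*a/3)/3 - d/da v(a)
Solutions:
 v(a) = C1 - 81*exp(4*a/9)/32 + exp(4*a/3)/4


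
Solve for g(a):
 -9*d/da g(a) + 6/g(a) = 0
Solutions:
 g(a) = -sqrt(C1 + 12*a)/3
 g(a) = sqrt(C1 + 12*a)/3


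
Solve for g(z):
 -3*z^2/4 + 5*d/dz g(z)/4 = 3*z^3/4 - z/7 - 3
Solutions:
 g(z) = C1 + 3*z^4/20 + z^3/5 - 2*z^2/35 - 12*z/5
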